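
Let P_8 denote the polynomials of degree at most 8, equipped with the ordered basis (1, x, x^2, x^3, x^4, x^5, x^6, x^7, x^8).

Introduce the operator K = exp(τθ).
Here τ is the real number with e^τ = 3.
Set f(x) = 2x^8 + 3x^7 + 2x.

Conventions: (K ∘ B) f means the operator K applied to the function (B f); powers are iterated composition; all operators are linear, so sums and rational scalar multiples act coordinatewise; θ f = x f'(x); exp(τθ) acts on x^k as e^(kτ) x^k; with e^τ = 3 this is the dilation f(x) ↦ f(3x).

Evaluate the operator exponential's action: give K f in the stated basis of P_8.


exp(τθ) x^k = e^(kτ) x^k; with e^τ = 3 this sends x^k to 3^k x^k
x ↦ 3 x
x^7 ↦ 2187 x^7
x^8 ↦ 6561 x^8
applying this coordinatewise to f: exp(τθ) f = 13122x^8 + 6561x^7 + 6x

the result is g(x) = 13122x^8 + 6561x^7 + 6x


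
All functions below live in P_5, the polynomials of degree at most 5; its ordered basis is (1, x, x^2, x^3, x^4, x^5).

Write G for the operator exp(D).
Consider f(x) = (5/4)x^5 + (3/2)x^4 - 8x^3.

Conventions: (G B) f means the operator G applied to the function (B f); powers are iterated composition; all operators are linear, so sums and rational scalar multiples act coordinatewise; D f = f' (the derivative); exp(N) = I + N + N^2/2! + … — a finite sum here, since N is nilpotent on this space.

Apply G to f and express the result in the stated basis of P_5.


order-1 term: (25/4)x^4 + 6x^3 - 24x^2
order-2 term: (25/2)x^3 + 9x^2 - 24x
order-3 term: (25/2)x^2 + 6x - 8
order-4 term: (25/4)x + 3/2
order-5 term: 5/4
the series for exp(D) f terminates at order 5
exp(D) f = (5/4)x^5 + (31/4)x^4 + (21/2)x^3 - (5/2)x^2 - (47/4)x - 21/4

the image equals g(x) = (5/4)x^5 + (31/4)x^4 + (21/2)x^3 - (5/2)x^2 - (47/4)x - 21/4


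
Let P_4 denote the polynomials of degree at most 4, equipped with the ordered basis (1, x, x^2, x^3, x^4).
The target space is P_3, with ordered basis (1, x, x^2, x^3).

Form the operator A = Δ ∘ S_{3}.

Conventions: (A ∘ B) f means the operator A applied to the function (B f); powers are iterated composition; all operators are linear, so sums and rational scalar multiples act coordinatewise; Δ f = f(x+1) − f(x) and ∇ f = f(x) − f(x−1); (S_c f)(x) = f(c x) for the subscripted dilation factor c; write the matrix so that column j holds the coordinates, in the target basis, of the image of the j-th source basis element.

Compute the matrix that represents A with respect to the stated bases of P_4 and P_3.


the matrix is [[0, 3, 9, 27, 81]; [0, 0, 18, 81, 324]; [0, 0, 0, 81, 486]; [0, 0, 0, 0, 324]] (rows listed top to bottom)

image of 1: 0
image of x: 3
image of x^2: 18x + 9
image of x^3: 81x^2 + 81x + 27
image of x^4: 324x^3 + 486x^2 + 324x + 81
each image's coordinates form column j of the matrix


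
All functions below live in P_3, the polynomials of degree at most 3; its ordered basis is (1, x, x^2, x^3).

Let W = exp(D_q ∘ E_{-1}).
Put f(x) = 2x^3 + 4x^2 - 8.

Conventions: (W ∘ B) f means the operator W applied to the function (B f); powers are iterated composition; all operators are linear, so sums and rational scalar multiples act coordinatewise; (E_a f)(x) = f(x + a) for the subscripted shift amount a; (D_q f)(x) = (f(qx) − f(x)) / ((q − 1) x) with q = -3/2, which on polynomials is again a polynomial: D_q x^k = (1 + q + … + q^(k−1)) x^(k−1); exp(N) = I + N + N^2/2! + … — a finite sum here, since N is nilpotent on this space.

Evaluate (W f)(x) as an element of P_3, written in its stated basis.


the result is g(x) = 2x^3 + (15/2)x^2 + (1/8)x - 319/24

order-1 term: (7/2)x^2 + x - 2
order-2 term: -(7/8)x - 3
order-3 term: -7/24
the series for exp(D_q ∘ E_{-1}) f terminates at order 3
exp(D_q ∘ E_{-1}) f = 2x^3 + (15/2)x^2 + (1/8)x - 319/24


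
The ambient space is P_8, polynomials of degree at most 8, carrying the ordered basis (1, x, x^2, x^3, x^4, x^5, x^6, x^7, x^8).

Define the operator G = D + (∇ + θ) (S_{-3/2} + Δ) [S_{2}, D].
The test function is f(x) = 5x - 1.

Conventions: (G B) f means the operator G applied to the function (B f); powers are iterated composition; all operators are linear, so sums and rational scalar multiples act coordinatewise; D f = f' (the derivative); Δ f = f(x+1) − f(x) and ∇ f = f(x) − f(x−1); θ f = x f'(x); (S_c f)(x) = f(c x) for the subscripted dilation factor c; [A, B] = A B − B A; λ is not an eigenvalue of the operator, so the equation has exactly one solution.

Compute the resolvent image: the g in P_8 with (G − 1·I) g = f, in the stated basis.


write g with unknown coordinates in the stated basis and equate coefficients in (G − 1·I) g = f
solving from the highest basis element down gives g = -5x - 4
check: G g = -5
so G g − 1·g = 5x - 1 = f ✓

g(x) = -5x - 4


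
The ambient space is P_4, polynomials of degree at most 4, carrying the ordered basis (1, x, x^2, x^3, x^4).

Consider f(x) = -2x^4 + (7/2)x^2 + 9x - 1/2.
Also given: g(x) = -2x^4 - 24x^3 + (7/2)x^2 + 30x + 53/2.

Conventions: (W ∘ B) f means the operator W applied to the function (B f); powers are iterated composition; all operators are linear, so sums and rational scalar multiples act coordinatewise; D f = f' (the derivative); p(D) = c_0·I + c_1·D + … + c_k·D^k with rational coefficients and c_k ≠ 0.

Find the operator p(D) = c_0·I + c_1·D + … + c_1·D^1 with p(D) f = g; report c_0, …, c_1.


D^0 f = -2x^4 + (7/2)x^2 + 9x - 1/2
D^1 f = -8x^3 + 7x + 9
matching coefficients of g against c_0 f + c_1 Df + … from the top degree down determines the c_i
solution: c_0 = 1, c_1 = 3

p(D) = I + 3·D, i.e. c_0 = 1, c_1 = 3


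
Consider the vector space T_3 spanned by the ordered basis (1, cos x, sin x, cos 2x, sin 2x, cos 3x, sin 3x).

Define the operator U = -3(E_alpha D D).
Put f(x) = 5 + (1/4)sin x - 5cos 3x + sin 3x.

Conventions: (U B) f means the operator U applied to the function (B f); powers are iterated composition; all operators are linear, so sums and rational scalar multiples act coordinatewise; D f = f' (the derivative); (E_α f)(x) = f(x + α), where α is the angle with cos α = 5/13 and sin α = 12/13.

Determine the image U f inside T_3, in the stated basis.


D f = (1/4)cos x + 3cos 3x + 15sin 3x
D D f = -(1/4)sin x + 45cos 3x - 9sin 3x
E_alpha D D f = -(3/13)cos x - (5/52)sin x - (6471/169)cos 3x + (4275/169)sin 3x
(-3(E_alpha D D)) f = (9/13)cos x + (15/52)sin x + (19413/169)cos 3x - (12825/169)sin 3x

the image equals g(x) = (9/13)cos x + (15/52)sin x + (19413/169)cos 3x - (12825/169)sin 3x


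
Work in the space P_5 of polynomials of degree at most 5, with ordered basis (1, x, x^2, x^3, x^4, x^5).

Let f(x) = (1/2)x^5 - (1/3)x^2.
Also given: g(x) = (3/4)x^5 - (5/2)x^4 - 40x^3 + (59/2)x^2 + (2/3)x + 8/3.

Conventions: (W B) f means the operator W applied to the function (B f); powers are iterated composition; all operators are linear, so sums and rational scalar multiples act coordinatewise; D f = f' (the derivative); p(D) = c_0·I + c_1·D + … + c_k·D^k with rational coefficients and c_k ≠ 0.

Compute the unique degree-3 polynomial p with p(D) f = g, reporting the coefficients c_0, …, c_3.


c_0 = 3/2, c_1 = -1, c_2 = -4, c_3 = 1

D^0 f = (1/2)x^5 - (1/3)x^2
D^1 f = (5/2)x^4 - (2/3)x
D^2 f = 10x^3 - 2/3
D^3 f = 30x^2
matching coefficients of g against c_0 f + c_1 Df + … from the top degree down determines the c_i
solution: c_0 = 3/2, c_1 = -1, c_2 = -4, c_3 = 1


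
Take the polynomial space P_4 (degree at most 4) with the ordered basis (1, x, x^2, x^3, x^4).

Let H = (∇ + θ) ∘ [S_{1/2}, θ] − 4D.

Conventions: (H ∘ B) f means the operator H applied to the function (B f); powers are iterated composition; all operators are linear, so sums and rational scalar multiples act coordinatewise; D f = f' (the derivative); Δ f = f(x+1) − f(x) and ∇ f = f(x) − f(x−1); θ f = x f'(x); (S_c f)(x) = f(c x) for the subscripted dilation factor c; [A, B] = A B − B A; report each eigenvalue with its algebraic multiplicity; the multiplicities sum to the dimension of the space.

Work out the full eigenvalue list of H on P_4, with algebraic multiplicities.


λ = 0 (multiplicity 5)

image of 1: 0
image of x: -4
image of x^2: -8x
image of x^3: -12x^2
image of x^4: -16x^3
the matrix is upper triangular; its diagonal is (0, 0, 0, 0, 0)
for a triangular matrix the eigenvalues are the diagonal entries, with algebraic multiplicity their repetition count


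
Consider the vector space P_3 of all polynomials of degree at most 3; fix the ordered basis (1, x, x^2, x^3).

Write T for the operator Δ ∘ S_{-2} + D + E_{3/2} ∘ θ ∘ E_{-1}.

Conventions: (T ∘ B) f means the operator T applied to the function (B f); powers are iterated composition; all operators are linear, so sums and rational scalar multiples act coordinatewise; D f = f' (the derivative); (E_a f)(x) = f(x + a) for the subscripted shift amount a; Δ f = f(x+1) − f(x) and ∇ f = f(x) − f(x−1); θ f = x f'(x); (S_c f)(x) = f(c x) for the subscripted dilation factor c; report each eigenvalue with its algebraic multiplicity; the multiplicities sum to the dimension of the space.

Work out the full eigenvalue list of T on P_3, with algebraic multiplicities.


λ = 0 (multiplicity 1), λ = 1 (multiplicity 1), λ = 2 (multiplicity 1), λ = 3 (multiplicity 1)

image of 1: 0
image of x: x + 1/2
image of x^2: 2x^2 + 14x + 11/2
image of x^3: 3x^3 - (27/2)x^2 - (75/4)x - 55/8
the matrix is upper triangular; its diagonal is (0, 1, 2, 3)
for a triangular matrix the eigenvalues are the diagonal entries, with algebraic multiplicity their repetition count


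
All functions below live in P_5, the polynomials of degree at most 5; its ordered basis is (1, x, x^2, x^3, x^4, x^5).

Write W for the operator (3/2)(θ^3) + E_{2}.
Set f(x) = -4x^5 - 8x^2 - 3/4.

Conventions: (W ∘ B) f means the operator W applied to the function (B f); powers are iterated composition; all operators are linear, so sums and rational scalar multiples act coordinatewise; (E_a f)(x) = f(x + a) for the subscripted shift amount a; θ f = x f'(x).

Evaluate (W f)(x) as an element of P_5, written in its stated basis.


the image equals g(x) = -754x^5 - 40x^4 - 160x^3 - 424x^2 - 352x - 643/4

θ f = -20x^5 - 16x^2
θ θ f = -100x^5 - 32x^2
θ θ θ f = -500x^5 - 64x^2
((3/2)(θ^3)) f = -750x^5 - 96x^2
E_{2} f = -4x^5 - 40x^4 - 160x^3 - 328x^2 - 352x - 643/4
((3/2)(θ^3) + E_{2}) f = -754x^5 - 40x^4 - 160x^3 - 424x^2 - 352x - 643/4


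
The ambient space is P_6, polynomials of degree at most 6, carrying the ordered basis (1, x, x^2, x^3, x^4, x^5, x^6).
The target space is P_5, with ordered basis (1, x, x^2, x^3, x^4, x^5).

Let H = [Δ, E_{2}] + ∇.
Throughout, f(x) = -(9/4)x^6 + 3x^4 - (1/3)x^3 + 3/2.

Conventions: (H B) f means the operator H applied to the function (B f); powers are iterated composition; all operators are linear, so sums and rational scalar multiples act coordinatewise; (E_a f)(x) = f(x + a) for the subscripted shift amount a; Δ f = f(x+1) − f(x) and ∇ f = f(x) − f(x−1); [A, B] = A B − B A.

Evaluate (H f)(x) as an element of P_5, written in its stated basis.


E_{2} f = -(9/4)x^6 - 27x^5 - 132x^4 - (1009/3)x^3 - 470x^2 - 340x - 583/6
Δ E_{2} f = -(27/2)x^5 - (675/4)x^4 - 843x^3 - (8419/4)x^2 - (5251/2)x - 15691/12
Δ f = -(27/2)x^5 - (135/4)x^4 - 33x^3 - (67/4)x^2 - (5/2)x + 5/12
E_{2} Δ f = -(27/2)x^5 - (675/4)x^4 - 843x^3 - (8419/4)x^2 - (5251/2)x - 15691/12
[Δ, E_{2}] f = 0
∇ f = -(27/2)x^5 + (135/4)x^4 - 33x^3 + (59/4)x^2 - (1/2)x - 13/12
([Δ, E_{2}] + ∇) f = -(27/2)x^5 + (135/4)x^4 - 33x^3 + (59/4)x^2 - (1/2)x - 13/12

the image equals g(x) = -(27/2)x^5 + (135/4)x^4 - 33x^3 + (59/4)x^2 - (1/2)x - 13/12


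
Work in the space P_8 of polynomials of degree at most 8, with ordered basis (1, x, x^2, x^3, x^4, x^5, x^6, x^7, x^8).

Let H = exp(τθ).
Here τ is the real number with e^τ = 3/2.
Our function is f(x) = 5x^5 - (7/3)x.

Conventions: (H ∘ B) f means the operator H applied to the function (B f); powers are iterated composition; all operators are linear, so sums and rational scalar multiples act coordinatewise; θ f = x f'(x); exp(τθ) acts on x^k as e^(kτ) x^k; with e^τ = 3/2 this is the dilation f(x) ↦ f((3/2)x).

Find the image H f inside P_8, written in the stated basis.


the image equals g(x) = (1215/32)x^5 - (7/2)x

exp(τθ) x^k = e^(kτ) x^k; with e^τ = 3/2 this sends x^k to (3/2)^k x^k
x ↦ 3/2 x
x^5 ↦ 243/32 x^5
applying this coordinatewise to f: exp(τθ) f = (1215/32)x^5 - (7/2)x


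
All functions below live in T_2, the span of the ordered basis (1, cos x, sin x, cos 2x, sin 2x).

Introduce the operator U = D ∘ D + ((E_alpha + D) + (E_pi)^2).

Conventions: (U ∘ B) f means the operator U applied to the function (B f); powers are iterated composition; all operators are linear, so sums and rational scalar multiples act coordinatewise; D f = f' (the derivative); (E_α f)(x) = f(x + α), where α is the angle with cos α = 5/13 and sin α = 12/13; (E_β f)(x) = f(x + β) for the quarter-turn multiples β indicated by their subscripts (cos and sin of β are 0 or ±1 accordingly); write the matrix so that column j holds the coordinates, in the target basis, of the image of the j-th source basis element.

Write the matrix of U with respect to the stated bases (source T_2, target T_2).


the matrix is [[2, 0, 0, 0, 0]; [0, 5/13, 25/13, 0, 0]; [0, -25/13, 5/13, 0, 0]; [0, 0, 0, -626/169, 458/169]; [0, 0, 0, -458/169, -626/169]] (rows listed top to bottom)

image of 1: 2
image of cos x: (5/13)cos x - (25/13)sin x
image of sin x: (25/13)cos x + (5/13)sin x
image of cos 2x: -(626/169)cos 2x - (458/169)sin 2x
image of sin 2x: (458/169)cos 2x - (626/169)sin 2x
each image's coordinates form column j of the matrix


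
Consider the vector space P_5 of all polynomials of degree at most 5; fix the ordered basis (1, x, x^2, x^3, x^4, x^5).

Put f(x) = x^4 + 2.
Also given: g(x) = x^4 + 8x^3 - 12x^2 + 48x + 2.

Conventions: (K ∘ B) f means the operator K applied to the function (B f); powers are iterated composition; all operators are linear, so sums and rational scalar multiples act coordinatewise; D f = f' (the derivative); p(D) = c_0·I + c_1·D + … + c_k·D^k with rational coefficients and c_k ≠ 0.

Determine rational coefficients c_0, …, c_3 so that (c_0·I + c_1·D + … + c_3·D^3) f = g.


D^0 f = x^4 + 2
D^1 f = 4x^3
D^2 f = 12x^2
D^3 f = 24x
matching coefficients of g against c_0 f + c_1 Df + … from the top degree down determines the c_i
solution: c_0 = 1, c_1 = 2, c_2 = -1, c_3 = 2

p(D) = I + 2·D − D^2 + 2·D^3, i.e. c_0 = 1, c_1 = 2, c_2 = -1, c_3 = 2


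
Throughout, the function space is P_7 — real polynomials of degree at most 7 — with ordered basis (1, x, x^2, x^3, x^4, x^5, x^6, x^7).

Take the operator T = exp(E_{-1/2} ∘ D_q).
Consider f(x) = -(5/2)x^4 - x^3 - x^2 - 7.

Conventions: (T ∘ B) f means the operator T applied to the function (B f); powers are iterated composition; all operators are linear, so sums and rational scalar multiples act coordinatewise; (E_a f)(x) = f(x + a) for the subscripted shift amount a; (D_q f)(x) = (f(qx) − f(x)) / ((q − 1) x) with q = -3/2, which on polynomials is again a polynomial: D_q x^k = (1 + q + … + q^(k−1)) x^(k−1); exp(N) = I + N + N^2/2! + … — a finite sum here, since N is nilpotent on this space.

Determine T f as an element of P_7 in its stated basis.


order-1 term: (65/16)x^3 - (251/32)x^2 + (339/64)x - 153/128
order-2 term: (455/128)x^2 - (51/32)x + 1309/512
order-3 term: -(455/768)x - 361/1536
order-4 term: -455/3072
the series for exp(E_{-1/2} ∘ D_q) f terminates at order 4
exp(E_{-1/2} ∘ D_q) f = -(5/2)x^4 + (49/16)x^3 - (677/128)x^2 + (2389/768)x - 18499/3072

g(x) = -(5/2)x^4 + (49/16)x^3 - (677/128)x^2 + (2389/768)x - 18499/3072


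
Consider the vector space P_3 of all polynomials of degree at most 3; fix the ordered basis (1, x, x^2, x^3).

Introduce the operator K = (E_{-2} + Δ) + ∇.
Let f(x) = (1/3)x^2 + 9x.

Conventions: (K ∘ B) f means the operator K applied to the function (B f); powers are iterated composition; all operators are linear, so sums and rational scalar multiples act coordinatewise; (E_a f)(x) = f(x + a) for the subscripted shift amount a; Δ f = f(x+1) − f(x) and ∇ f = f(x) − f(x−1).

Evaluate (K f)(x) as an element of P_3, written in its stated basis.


the result is g(x) = (1/3)x^2 + 9x + 4/3

E_{-2} f = (1/3)x^2 + (23/3)x - 50/3
Δ f = (2/3)x + 28/3
(E_{-2} + Δ) f = (1/3)x^2 + (25/3)x - 22/3
∇ f = (2/3)x + 26/3
((E_{-2} + Δ) + ∇) f = (1/3)x^2 + 9x + 4/3


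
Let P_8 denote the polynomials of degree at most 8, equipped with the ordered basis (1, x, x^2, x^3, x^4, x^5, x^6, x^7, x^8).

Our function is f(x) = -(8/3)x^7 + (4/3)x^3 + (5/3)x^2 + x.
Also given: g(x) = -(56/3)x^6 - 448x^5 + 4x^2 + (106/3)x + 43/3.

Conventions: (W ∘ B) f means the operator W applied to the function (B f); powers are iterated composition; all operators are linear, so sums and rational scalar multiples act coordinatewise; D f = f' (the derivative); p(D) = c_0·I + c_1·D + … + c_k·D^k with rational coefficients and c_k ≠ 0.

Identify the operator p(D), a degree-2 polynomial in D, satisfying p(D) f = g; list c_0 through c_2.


D^0 f = -(8/3)x^7 + (4/3)x^3 + (5/3)x^2 + x
D^1 f = -(56/3)x^6 + 4x^2 + (10/3)x + 1
D^2 f = -112x^5 + 8x + 10/3
matching coefficients of g against c_0 f + c_1 Df + … from the top degree down determines the c_i
solution: c_0 = 0, c_1 = 1, c_2 = 4

p(D) = D + 4·D^2, i.e. c_0 = 0, c_1 = 1, c_2 = 4


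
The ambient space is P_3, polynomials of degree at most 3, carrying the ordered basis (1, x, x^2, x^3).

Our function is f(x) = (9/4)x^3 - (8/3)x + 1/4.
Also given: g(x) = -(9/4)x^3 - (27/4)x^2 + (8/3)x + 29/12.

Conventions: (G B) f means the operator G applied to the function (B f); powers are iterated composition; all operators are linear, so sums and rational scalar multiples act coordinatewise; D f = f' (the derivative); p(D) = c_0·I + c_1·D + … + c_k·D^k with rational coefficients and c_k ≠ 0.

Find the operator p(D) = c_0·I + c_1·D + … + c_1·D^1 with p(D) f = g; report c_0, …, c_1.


D^0 f = (9/4)x^3 - (8/3)x + 1/4
D^1 f = (27/4)x^2 - 8/3
matching coefficients of g against c_0 f + c_1 Df + … from the top degree down determines the c_i
solution: c_0 = -1, c_1 = -1

p(D) = -I − D, i.e. c_0 = -1, c_1 = -1


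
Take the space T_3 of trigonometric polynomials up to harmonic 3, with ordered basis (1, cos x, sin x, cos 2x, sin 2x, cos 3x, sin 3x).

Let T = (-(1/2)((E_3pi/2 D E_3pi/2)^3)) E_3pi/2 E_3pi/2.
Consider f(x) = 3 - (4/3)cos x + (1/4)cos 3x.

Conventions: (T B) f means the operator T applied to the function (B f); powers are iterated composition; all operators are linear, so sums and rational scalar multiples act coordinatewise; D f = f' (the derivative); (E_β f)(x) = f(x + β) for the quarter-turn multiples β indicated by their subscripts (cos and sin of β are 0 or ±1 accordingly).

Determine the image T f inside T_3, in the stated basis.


E_3pi/2 f = 3 - (4/3)sin x - (1/4)sin 3x
E_3pi/2 E_3pi/2 f = 3 + (4/3)cos x - (1/4)cos 3x
E_3pi/2 (E_3pi/2 E_3pi/2) f = 3 + (4/3)sin x + (1/4)sin 3x
D E_3pi/2 (E_3pi/2 E_3pi/2) f = (4/3)cos x + (3/4)cos 3x
E_3pi/2 D E_3pi/2 (E_3pi/2 E_3pi/2) f = (4/3)sin x - (3/4)sin 3x
E_3pi/2 (E_3pi/2 D E_3pi/2) (E_3pi/2 E_3pi/2) f = -(4/3)cos x - (3/4)cos 3x
D E_3pi/2 (E_3pi/2 D E_3pi/2) (E_3pi/2 E_3pi/2) f = (4/3)sin x + (9/4)sin 3x
E_3pi/2 D E_3pi/2 (E_3pi/2 D E_3pi/2) (E_3pi/2 E_3pi/2) f = -(4/3)cos x + (9/4)cos 3x
E_3pi/2 (E_3pi/2 D E_3pi/2) (E_3pi/2 D E_3pi/2) (E_3pi/2 E_3pi/2) f = -(4/3)sin x - (9/4)sin 3x
D E_3pi/2 (E_3pi/2 D E_3pi/2) (E_3pi/2 D E_3pi/2) (E_3pi/2 E_3pi/2) f = -(4/3)cos x - (27/4)cos 3x
E_3pi/2 D E_3pi/2 (E_3pi/2 D E_3pi/2) (E_3pi/2 D E_3pi/2) (E_3pi/2 E_3pi/2) f = -(4/3)sin x + (27/4)sin 3x
(-(1/2)((E_3pi/2 D E_3pi/2)^3)) (E_3pi/2 E_3pi/2) f = (2/3)sin x - (27/8)sin 3x

the result is g(x) = (2/3)sin x - (27/8)sin 3x


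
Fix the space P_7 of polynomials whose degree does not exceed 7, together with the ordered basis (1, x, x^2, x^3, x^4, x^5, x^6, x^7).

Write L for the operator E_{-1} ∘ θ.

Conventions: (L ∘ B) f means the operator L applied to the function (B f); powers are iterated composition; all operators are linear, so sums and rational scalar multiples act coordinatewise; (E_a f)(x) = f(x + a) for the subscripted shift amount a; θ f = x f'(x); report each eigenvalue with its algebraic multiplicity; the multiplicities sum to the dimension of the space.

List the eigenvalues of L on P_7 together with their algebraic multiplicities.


image of 1: 0
image of x: x - 1
image of x^2: 2x^2 - 4x + 2
image of x^3: 3x^3 - 9x^2 + 9x - 3
image of x^4: 4x^4 - 16x^3 + 24x^2 - 16x + 4
image of x^5: 5x^5 - 25x^4 + 50x^3 - 50x^2 + 25x - 5
image of x^6: 6x^6 - 36x^5 + 90x^4 - 120x^3 + 90x^2 - 36x + 6
image of x^7: 7x^7 - 49x^6 + 147x^5 - 245x^4 + 245x^3 - 147x^2 + 49x - 7
the matrix is upper triangular; its diagonal is (0, 1, 2, 3, 4, 5, 6, 7)
for a triangular matrix the eigenvalues are the diagonal entries, with algebraic multiplicity their repetition count

λ = 0 (multiplicity 1), λ = 1 (multiplicity 1), λ = 2 (multiplicity 1), λ = 3 (multiplicity 1), λ = 4 (multiplicity 1), λ = 5 (multiplicity 1), λ = 6 (multiplicity 1), λ = 7 (multiplicity 1)


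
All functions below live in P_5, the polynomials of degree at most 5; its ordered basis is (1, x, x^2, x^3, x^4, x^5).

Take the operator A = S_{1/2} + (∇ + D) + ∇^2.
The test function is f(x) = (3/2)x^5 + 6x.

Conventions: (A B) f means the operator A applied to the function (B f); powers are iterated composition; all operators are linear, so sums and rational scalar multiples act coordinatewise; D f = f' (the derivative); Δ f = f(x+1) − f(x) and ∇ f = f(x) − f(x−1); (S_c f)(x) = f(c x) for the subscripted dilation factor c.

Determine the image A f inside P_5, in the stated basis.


the image equals g(x) = (3/64)x^5 + 15x^4 + 15x^3 - 75x^2 + (201/2)x - 63/2

S_{1/2} f = (3/64)x^5 + 3x
∇ f = (15/2)x^4 - 15x^3 + 15x^2 - (15/2)x + 15/2
D f = (15/2)x^4 + 6
(∇ + D) f = 15x^4 - 15x^3 + 15x^2 - (15/2)x + 27/2
∇ f = (15/2)x^4 - 15x^3 + 15x^2 - (15/2)x + 15/2
∇ ∇ f = 30x^3 - 90x^2 + 105x - 45
(S_{1/2} + (∇ + D) + ∇^2) f = (3/64)x^5 + 15x^4 + 15x^3 - 75x^2 + (201/2)x - 63/2


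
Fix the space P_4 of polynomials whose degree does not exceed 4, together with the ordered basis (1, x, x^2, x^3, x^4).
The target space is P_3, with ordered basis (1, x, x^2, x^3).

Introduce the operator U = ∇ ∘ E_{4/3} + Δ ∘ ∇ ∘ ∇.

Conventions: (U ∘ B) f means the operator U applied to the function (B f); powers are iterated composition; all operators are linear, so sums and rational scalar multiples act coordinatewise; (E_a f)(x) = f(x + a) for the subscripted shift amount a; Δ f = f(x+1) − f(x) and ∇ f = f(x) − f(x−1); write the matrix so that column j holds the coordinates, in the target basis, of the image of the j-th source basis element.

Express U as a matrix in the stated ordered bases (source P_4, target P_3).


the matrix is [[0, 1, 5/3, 25/3, -239/27]; [0, 0, 2, 5, 100/3]; [0, 0, 0, 3, 10]; [0, 0, 0, 0, 4]] (rows listed top to bottom)

image of 1: 0
image of x: 1
image of x^2: 2x + 5/3
image of x^3: 3x^2 + 5x + 25/3
image of x^4: 4x^3 + 10x^2 + (100/3)x - 239/27
each image's coordinates form column j of the matrix


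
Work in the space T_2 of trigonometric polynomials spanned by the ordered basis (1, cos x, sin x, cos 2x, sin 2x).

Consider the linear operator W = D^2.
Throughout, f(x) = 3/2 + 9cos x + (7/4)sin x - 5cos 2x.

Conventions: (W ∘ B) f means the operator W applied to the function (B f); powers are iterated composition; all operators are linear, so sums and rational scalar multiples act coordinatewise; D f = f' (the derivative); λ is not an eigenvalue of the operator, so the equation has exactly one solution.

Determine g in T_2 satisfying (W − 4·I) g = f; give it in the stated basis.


write g with unknown coordinates in the stated basis and equate coefficients in (W − 4·I) g = f
solving from the highest basis element down gives g = -3/8 - (9/5)cos x - (7/20)sin x + (5/8)cos 2x
check: W g = (9/5)cos x + (7/20)sin x - (5/2)cos 2x
so W g − 4·g = 3/2 + 9cos x + (7/4)sin x - 5cos 2x = f ✓

the result is g(x) = -3/8 - (9/5)cos x - (7/20)sin x + (5/8)cos 2x


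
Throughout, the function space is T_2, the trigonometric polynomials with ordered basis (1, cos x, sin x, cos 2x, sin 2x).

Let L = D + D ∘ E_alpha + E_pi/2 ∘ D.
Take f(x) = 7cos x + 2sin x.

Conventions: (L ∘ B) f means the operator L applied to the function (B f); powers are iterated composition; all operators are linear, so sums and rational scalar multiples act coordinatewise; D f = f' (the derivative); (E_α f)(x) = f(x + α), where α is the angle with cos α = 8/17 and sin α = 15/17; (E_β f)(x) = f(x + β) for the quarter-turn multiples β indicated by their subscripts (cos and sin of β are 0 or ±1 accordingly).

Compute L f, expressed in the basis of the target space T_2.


D f = 2cos x - 7sin x
E_alpha f = (86/17)cos x - (89/17)sin x
D E_alpha f = -(89/17)cos x - (86/17)sin x
D f = 2cos x - 7sin x
E_pi/2 D f = -7cos x - 2sin x
(D + D ∘ E_alpha + E_pi/2 ∘ D) f = -(174/17)cos x - (239/17)sin x

g(x) = -(174/17)cos x - (239/17)sin x


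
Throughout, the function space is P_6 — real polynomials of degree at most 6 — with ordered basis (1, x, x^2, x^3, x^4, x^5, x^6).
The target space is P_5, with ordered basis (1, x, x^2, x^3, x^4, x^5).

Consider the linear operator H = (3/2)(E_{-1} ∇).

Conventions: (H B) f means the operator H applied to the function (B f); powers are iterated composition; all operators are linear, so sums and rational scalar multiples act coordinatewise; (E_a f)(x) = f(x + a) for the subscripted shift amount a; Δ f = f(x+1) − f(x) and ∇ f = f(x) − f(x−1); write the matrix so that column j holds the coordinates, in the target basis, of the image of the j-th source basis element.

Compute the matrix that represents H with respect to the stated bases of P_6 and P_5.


the matrix is [[0, 3/2, -9/2, 21/2, -45/2, 93/2, -189/2]; [0, 0, 3, -27/2, 42, -225/2, 279]; [0, 0, 0, 9/2, -27, 105, -675/2]; [0, 0, 0, 0, 6, -45, 210]; [0, 0, 0, 0, 0, 15/2, -135/2]; [0, 0, 0, 0, 0, 0, 9]] (rows listed top to bottom)

image of 1: 0
image of x: 3/2
image of x^2: 3x - 9/2
image of x^3: (9/2)x^2 - (27/2)x + 21/2
image of x^4: 6x^3 - 27x^2 + 42x - 45/2
image of x^5: (15/2)x^4 - 45x^3 + 105x^2 - (225/2)x + 93/2
image of x^6: 9x^5 - (135/2)x^4 + 210x^3 - (675/2)x^2 + 279x - 189/2
each image's coordinates form column j of the matrix


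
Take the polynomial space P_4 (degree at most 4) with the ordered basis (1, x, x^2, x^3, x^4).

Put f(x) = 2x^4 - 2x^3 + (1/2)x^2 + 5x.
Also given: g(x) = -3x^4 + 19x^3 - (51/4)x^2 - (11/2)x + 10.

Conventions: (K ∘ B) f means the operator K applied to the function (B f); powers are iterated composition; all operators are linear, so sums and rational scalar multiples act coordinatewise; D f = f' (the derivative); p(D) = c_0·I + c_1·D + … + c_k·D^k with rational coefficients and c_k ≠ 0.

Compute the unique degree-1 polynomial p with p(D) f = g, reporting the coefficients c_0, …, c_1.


D^0 f = 2x^4 - 2x^3 + (1/2)x^2 + 5x
D^1 f = 8x^3 - 6x^2 + x + 5
matching coefficients of g against c_0 f + c_1 Df + … from the top degree down determines the c_i
solution: c_0 = -3/2, c_1 = 2

p(D) = -(3/2)·I + 2·D, i.e. c_0 = -3/2, c_1 = 2


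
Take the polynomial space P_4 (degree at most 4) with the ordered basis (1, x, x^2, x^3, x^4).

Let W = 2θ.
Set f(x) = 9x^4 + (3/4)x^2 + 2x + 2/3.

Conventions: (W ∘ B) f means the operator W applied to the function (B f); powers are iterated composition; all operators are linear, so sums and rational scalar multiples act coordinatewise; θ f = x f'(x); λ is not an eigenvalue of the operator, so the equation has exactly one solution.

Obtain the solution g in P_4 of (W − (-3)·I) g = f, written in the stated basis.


write g with unknown coordinates in the stated basis and equate coefficients in (W − (-3)·I) g = f
solving from the highest basis element down gives g = (9/11)x^4 + (3/28)x^2 + (2/5)x + 2/9
check: W g = (72/11)x^4 + (3/7)x^2 + (4/5)x
so W g − (-3)·g = 9x^4 + (3/4)x^2 + 2x + 2/3 = f ✓

the result is g(x) = (9/11)x^4 + (3/28)x^2 + (2/5)x + 2/9


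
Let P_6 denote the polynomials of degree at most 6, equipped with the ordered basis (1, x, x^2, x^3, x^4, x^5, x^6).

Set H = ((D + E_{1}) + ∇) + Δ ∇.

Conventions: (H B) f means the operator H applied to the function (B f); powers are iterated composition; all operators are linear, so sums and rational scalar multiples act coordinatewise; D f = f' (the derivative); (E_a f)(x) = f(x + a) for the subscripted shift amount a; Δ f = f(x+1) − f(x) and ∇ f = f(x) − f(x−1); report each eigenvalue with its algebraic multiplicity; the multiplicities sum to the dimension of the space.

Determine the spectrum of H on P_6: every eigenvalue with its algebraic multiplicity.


λ = 1 (multiplicity 7)

image of 1: 1
image of x: x + 3
image of x^2: x^2 + 6x + 2
image of x^3: x^3 + 9x^2 + 6x + 2
image of x^4: x^4 + 12x^3 + 12x^2 + 8x + 2
image of x^5: x^5 + 15x^4 + 20x^3 + 20x^2 + 10x + 2
image of x^6: x^6 + 18x^5 + 30x^4 + 40x^3 + 30x^2 + 12x + 2
the matrix is upper triangular; its diagonal is (1, 1, 1, 1, 1, 1, 1)
for a triangular matrix the eigenvalues are the diagonal entries, with algebraic multiplicity their repetition count


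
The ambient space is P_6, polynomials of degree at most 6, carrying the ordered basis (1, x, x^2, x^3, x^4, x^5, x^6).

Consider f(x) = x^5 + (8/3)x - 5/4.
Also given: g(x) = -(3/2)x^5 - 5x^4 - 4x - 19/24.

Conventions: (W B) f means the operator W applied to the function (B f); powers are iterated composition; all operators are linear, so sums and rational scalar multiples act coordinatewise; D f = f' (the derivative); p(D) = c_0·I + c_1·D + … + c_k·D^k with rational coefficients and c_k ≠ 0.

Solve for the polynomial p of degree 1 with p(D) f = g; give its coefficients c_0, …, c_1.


D^0 f = x^5 + (8/3)x - 5/4
D^1 f = 5x^4 + 8/3
matching coefficients of g against c_0 f + c_1 Df + … from the top degree down determines the c_i
solution: c_0 = -3/2, c_1 = -1

c_0 = -3/2, c_1 = -1


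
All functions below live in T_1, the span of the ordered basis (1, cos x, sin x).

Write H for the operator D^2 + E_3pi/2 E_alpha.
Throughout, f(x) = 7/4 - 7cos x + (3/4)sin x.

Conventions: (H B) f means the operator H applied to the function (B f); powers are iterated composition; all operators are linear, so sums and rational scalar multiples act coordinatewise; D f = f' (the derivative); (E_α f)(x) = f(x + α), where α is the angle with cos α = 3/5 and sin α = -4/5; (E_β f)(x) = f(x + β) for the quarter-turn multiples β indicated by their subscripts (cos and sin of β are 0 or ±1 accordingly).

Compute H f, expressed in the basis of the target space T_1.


the result is g(x) = 7/4 + (243/20)cos x - (111/20)sin x

D f = (3/4)cos x + 7sin x
D D f = 7cos x - (3/4)sin x
E_alpha f = 7/4 - (24/5)cos x - (103/20)sin x
E_3pi/2 E_alpha f = 7/4 + (103/20)cos x - (24/5)sin x
(D^2 + E_3pi/2 E_alpha) f = 7/4 + (243/20)cos x - (111/20)sin x


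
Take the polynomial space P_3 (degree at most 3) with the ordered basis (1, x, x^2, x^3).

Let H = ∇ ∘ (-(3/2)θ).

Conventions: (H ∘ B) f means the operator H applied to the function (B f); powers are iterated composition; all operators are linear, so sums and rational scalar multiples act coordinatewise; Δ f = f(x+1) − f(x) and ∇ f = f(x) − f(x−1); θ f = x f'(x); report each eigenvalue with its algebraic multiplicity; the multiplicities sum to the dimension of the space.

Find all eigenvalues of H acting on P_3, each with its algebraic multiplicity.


λ = 0 (multiplicity 4)

image of 1: 0
image of x: -3/2
image of x^2: -6x + 3
image of x^3: -(27/2)x^2 + (27/2)x - 9/2
the matrix is upper triangular; its diagonal is (0, 0, 0, 0)
for a triangular matrix the eigenvalues are the diagonal entries, with algebraic multiplicity their repetition count


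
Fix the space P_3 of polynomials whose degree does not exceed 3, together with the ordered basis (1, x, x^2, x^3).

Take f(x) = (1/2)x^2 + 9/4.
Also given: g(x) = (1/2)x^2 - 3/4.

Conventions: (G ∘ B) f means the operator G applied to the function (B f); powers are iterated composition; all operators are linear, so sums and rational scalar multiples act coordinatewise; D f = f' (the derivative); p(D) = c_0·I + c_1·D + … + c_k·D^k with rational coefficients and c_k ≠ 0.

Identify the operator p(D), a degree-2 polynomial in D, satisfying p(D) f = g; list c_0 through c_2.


c_0 = 1, c_1 = 0, c_2 = -3

D^0 f = (1/2)x^2 + 9/4
D^1 f = x
D^2 f = 1
matching coefficients of g against c_0 f + c_1 Df + … from the top degree down determines the c_i
solution: c_0 = 1, c_1 = 0, c_2 = -3


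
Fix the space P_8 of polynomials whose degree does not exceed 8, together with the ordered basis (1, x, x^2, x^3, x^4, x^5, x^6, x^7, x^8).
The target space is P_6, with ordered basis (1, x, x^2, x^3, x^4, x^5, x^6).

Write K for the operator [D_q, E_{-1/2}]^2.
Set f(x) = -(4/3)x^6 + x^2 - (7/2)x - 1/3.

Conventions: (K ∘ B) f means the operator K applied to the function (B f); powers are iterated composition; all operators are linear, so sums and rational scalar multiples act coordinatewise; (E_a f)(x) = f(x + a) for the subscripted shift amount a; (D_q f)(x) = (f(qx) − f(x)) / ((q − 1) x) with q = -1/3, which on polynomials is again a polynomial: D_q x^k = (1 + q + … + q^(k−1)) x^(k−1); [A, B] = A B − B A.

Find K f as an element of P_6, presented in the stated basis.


E_{-1/2} f = -(4/3)x^6 + 4x^5 - 5x^4 + (10/3)x^3 - (1/4)x^2 - (17/4)x + 79/48
D_q E_{-1/2} f = -(728/729)x^5 + (244/81)x^4 - (100/27)x^3 + (70/27)x^2 - (1/6)x - 17/4
D_q f = -(728/729)x^5 + (2/3)x - 7/2
E_{-1/2} D_q f = -(728/729)x^5 + (1820/729)x^4 - (1820/729)x^3 + (910/729)x^2 + (517/1458)x - 11087/2916
[D_q, E_{-1/2}] f = (376/729)x^4 - (880/729)x^3 + (980/729)x^2 - (380/729)x - 653/1458
E_{-1/2} [D_q, E_{-1/2}] f = (376/729)x^4 - (544/243)x^3 + (2864/729)x^2 - (736/243)x + 242/729
D_q E_{-1/2} [D_q, E_{-1/2}] f = (7520/19683)x^3 - (3808/2187)x^2 + (5728/2187)x - 736/243
D_q [D_q, E_{-1/2}] f = (7520/19683)x^3 - (6160/6561)x^2 + (1960/2187)x - 380/729
E_{-1/2} D_q [D_q, E_{-1/2}] f = (7520/19683)x^3 - (9920/6561)x^2 + (4640/2187)x - 24640/19683
[D_q, E_{-1/2}] [D_q, E_{-1/2}] f = -(1504/6561)x^2 + (1088/2187)x - 34976/19683

the image equals g(x) = -(1504/6561)x^2 + (1088/2187)x - 34976/19683


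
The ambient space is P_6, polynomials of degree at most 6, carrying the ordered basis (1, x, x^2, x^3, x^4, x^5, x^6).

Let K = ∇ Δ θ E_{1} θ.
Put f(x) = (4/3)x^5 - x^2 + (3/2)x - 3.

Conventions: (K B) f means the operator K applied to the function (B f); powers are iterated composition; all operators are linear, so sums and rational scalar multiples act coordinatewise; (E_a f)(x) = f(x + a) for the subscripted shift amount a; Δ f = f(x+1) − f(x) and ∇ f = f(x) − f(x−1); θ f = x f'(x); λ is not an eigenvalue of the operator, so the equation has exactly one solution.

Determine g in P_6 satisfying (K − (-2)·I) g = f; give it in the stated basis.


write g with unknown coordinates in the stated basis and equate coefficients in (K − (-2)·I) g = f
solving from the highest basis element down gives g = (2/3)x^5 - (500/3)x^3 - (801/2)x^2 + (49409/12)x + 26803/6
check: K g = (1000/3)x^3 + 800x^2 - (24700/3)x - 26812/3
so K g − (-2)·g = (4/3)x^5 - x^2 + (3/2)x - 3 = f ✓

the image equals g(x) = (2/3)x^5 - (500/3)x^3 - (801/2)x^2 + (49409/12)x + 26803/6


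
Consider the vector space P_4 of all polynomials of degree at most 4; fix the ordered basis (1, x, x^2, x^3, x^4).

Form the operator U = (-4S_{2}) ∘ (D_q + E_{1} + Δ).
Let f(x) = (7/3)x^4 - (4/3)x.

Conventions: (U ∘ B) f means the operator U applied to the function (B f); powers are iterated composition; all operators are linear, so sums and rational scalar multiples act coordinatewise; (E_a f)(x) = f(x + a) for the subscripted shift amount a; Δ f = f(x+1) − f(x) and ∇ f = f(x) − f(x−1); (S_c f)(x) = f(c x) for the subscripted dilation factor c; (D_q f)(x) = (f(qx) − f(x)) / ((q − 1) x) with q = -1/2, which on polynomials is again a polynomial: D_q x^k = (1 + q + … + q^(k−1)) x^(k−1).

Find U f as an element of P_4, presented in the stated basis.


D_q f = (35/24)x^3 - 4/3
E_{1} f = (7/3)x^4 + (28/3)x^3 + 14x^2 + 8x + 1
Δ f = (28/3)x^3 + 14x^2 + (28/3)x + 1
(D_q + E_{1} + Δ) f = (7/3)x^4 + (161/8)x^3 + 28x^2 + (52/3)x + 2/3
S_{2} (D_q + E_{1} + Δ) f = (112/3)x^4 + 161x^3 + 112x^2 + (104/3)x + 2/3
(-4S_{2}) (D_q + E_{1} + Δ) f = -(448/3)x^4 - 644x^3 - 448x^2 - (416/3)x - 8/3

the image equals g(x) = -(448/3)x^4 - 644x^3 - 448x^2 - (416/3)x - 8/3


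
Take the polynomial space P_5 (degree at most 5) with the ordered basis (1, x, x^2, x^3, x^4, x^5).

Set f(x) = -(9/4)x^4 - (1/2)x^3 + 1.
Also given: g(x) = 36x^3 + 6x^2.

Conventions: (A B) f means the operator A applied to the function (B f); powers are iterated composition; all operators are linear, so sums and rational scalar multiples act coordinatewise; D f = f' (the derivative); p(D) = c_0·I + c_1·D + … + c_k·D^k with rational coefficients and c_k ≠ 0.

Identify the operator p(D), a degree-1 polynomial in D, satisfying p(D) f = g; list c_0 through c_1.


c_0 = 0, c_1 = -4

D^0 f = -(9/4)x^4 - (1/2)x^3 + 1
D^1 f = -9x^3 - (3/2)x^2
matching coefficients of g against c_0 f + c_1 Df + … from the top degree down determines the c_i
solution: c_0 = 0, c_1 = -4


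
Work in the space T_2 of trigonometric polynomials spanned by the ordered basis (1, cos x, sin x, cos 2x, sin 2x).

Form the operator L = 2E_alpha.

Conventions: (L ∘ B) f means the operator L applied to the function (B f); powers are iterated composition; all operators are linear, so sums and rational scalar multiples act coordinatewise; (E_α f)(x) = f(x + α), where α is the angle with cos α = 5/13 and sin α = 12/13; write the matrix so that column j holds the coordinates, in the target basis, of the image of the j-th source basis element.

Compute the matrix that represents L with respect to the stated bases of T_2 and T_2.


image of 1: 2
image of cos x: (10/13)cos x - (24/13)sin x
image of sin x: (24/13)cos x + (10/13)sin x
image of cos 2x: -(238/169)cos 2x - (240/169)sin 2x
image of sin 2x: (240/169)cos 2x - (238/169)sin 2x
each image's coordinates form column j of the matrix

the matrix is [[2, 0, 0, 0, 0]; [0, 10/13, 24/13, 0, 0]; [0, -24/13, 10/13, 0, 0]; [0, 0, 0, -238/169, 240/169]; [0, 0, 0, -240/169, -238/169]] (rows listed top to bottom)


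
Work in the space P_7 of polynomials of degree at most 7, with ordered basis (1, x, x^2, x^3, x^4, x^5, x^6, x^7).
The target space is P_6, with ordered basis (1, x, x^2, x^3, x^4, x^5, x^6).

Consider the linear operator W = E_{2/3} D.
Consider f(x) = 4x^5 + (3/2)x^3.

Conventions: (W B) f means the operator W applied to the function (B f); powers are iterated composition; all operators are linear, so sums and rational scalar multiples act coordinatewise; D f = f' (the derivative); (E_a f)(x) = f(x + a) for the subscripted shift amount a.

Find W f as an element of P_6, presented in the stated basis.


D f = 20x^4 + (9/2)x^2
E_{2/3} D f = 20x^4 + (160/3)x^3 + (347/6)x^2 + (802/27)x + 482/81

the image equals g(x) = 20x^4 + (160/3)x^3 + (347/6)x^2 + (802/27)x + 482/81


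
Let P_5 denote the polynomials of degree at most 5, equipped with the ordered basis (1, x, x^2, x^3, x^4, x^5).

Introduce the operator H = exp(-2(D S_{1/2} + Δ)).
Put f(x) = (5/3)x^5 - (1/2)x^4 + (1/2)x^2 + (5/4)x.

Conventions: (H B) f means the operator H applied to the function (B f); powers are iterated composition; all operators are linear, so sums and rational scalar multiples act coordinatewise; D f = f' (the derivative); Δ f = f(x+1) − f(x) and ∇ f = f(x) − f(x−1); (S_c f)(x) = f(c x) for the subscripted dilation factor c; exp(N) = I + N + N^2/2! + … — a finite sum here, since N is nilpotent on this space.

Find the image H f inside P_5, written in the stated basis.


the result is g(x) = (5/3)x^5 - (283/16)x^4 + (8441/192)x^3 + (7751/768)x^2 - (201835/3072)x + 6559/3072

order-1 term: -(275/16)x^4 - (349/12)x^3 - (82/3)x^2 - (91/6)x - 85/12
order-2 term: (4675/64)x^3 + (6441/32)x^2 + (673/3)x + 4625/48
order-3 term: -(42075/256)x^2 - (7705/16)x - 13031/32
order-4 term: (210375/1024)x + 226995/512
order-5 term: -126225/1024
the series for exp(-2(D S_{1/2} + Δ)) f terminates at order 5
exp(-2(D S_{1/2} + Δ)) f = (5/3)x^5 - (283/16)x^4 + (8441/192)x^3 + (7751/768)x^2 - (201835/3072)x + 6559/3072
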